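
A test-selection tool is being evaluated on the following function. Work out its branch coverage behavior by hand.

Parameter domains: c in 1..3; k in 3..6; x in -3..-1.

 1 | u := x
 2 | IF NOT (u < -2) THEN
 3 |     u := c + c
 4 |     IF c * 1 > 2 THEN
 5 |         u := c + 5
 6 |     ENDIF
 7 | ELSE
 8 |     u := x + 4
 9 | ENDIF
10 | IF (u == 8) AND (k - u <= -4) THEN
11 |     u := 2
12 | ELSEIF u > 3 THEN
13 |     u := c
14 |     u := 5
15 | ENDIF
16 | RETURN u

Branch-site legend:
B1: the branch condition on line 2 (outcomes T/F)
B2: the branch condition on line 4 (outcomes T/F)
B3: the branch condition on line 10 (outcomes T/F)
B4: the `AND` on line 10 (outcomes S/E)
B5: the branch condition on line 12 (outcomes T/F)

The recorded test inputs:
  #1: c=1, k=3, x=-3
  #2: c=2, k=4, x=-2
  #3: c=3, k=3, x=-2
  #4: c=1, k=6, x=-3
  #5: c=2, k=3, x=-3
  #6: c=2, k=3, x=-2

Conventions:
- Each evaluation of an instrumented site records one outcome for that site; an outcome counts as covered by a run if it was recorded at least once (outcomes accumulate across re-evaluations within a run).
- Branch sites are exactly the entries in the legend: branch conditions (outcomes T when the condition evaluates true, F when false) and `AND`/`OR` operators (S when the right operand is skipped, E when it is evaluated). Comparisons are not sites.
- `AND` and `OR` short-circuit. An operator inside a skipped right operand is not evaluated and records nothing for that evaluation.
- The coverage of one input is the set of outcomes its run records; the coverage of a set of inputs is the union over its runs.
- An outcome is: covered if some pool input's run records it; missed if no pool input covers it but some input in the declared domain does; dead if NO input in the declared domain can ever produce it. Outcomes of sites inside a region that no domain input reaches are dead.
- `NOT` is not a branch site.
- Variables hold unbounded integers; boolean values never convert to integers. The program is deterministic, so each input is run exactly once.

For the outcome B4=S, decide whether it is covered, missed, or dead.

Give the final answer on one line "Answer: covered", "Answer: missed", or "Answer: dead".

B4=S is recorded by pool input(s) 1, 2, 4, 5, 6 -> covered

Answer: covered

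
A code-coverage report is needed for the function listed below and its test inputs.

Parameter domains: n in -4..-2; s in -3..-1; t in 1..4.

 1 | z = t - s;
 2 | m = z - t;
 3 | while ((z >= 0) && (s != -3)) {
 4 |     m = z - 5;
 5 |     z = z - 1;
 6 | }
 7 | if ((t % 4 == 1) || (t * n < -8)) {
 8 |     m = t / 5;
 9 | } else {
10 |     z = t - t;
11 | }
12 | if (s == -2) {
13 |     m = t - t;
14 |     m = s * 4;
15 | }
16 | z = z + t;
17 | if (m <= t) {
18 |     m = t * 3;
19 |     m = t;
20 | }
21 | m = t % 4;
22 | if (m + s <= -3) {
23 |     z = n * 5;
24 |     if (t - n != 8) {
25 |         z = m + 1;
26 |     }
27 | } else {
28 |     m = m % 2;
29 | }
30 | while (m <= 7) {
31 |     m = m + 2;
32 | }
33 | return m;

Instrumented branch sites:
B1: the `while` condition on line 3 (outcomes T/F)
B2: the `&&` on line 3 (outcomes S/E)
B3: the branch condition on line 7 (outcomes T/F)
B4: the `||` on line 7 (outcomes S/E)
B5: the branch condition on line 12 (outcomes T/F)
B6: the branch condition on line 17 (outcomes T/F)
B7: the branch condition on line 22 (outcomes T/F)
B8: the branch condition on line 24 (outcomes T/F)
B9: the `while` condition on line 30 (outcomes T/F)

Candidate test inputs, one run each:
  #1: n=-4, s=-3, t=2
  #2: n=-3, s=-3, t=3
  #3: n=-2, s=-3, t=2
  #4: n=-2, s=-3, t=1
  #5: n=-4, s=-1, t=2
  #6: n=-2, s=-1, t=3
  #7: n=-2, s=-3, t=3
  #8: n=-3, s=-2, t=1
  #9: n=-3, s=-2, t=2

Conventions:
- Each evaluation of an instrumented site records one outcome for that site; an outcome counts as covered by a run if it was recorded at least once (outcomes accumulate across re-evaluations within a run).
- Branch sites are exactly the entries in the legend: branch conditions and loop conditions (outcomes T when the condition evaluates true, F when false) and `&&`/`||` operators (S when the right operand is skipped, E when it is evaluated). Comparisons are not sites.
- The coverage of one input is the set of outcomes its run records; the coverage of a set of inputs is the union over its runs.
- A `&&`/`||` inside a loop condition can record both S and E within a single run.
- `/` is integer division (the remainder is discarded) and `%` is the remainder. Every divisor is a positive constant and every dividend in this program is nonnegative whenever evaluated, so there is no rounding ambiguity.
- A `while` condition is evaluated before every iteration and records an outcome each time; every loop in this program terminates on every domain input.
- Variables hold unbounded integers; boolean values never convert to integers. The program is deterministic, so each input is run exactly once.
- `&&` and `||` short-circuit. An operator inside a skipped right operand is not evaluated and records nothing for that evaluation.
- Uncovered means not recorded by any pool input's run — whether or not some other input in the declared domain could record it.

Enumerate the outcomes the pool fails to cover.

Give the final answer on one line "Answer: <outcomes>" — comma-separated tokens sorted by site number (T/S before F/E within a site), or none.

input #1 (n=-4, s=-3, t=2): events B2->E, B1->F, B4->E, B3->F, B5->F, B6->F, B7->F, B9->T, B9->T, B9->T, B9->T, B9->F; covers B1=F, B2=E, B3=F, B4=E, B5=F, B6=F, B7=F, B9=T, B9=F
input #2 (n=-3, s=-3, t=3): events B2->E, B1->F, B4->E, B3->T, B5->F, B6->T, B7->F, B9->T, B9->T, B9->T, B9->T, B9->F; covers B1=F, B2=E, B3=T, B4=E, B5=F, B6=T, B7=F, B9=T, B9=F
input #3 (n=-2, s=-3, t=2): events B2->E, B1->F, B4->E, B3->F, B5->F, B6->F, B7->F, B9->T, B9->T, B9->T, B9->T, B9->F; covers B1=F, B2=E, B3=F, B4=E, B5=F, B6=F, B7=F, B9=T, B9=F
input #4 (n=-2, s=-3, t=1): events B2->E, B1->F, B4->S, B3->T, B5->F, B6->T, B7->F, B9->T, B9->T, B9->T, B9->T, B9->F; covers B1=F, B2=E, B3=T, B4=S, B5=F, B6=T, B7=F, B9=T, B9=F
input #5 (n=-4, s=-1, t=2): events B2->E, B1->T, B2->E, B1->T, B2->E, B1->T, B2->E, B1->T, B2->S, B1->F, B4->E, B3->F, B5->F, B6->T, ...; covers B1=T, B1=F, B2=S, B2=E, B3=F, B4=E, B5=F, B6=T, B7=F, B9=T, B9=F
input #6 (n=-2, s=-1, t=3): events B2->E, B1->T, B2->E, B1->T, B2->E, B1->T, B2->E, B1->T, B2->E, B1->T, B2->S, B1->F, B4->E, B3->F, ...; covers B1=T, B1=F, B2=S, B2=E, B3=F, B4=E, B5=F, B6=T, B7=F, B9=T, B9=F
input #7 (n=-2, s=-3, t=3): events B2->E, B1->F, B4->E, B3->F, B5->F, B6->T, B7->F, B9->T, B9->T, B9->T, B9->T, B9->F; covers B1=F, B2=E, B3=F, B4=E, B5=F, B6=T, B7=F, B9=T, B9=F
input #8 (n=-3, s=-2, t=1): events B2->E, B1->T, B2->E, B1->T, B2->E, B1->T, B2->E, B1->T, B2->S, B1->F, B4->S, B3->T, B5->T, B6->T, ...; covers B1=T, B1=F, B2=S, B2=E, B3=T, B4=S, B5=T, B6=T, B7=F, B9=T, B9=F
input #9 (n=-3, s=-2, t=2): events B2->E, B1->T, B2->E, B1->T, B2->E, B1->T, B2->E, B1->T, B2->E, B1->T, B2->S, B1->F, B4->E, B3->F, ...; covers B1=T, B1=F, B2=S, B2=E, B3=F, B4=E, B5=T, B6=T, B7=F, B9=T, B9=F
union over the pool: B1=T, B1=F, B2=S, B2=E, B3=T, B3=F, B4=S, B4=E, B5=T, B5=F, B6=T, B6=F, B7=F, B9=T, B9=F
uncovered (3 of 18): B7=T, B8=T, B8=F

Answer: B7=T, B8=T, B8=F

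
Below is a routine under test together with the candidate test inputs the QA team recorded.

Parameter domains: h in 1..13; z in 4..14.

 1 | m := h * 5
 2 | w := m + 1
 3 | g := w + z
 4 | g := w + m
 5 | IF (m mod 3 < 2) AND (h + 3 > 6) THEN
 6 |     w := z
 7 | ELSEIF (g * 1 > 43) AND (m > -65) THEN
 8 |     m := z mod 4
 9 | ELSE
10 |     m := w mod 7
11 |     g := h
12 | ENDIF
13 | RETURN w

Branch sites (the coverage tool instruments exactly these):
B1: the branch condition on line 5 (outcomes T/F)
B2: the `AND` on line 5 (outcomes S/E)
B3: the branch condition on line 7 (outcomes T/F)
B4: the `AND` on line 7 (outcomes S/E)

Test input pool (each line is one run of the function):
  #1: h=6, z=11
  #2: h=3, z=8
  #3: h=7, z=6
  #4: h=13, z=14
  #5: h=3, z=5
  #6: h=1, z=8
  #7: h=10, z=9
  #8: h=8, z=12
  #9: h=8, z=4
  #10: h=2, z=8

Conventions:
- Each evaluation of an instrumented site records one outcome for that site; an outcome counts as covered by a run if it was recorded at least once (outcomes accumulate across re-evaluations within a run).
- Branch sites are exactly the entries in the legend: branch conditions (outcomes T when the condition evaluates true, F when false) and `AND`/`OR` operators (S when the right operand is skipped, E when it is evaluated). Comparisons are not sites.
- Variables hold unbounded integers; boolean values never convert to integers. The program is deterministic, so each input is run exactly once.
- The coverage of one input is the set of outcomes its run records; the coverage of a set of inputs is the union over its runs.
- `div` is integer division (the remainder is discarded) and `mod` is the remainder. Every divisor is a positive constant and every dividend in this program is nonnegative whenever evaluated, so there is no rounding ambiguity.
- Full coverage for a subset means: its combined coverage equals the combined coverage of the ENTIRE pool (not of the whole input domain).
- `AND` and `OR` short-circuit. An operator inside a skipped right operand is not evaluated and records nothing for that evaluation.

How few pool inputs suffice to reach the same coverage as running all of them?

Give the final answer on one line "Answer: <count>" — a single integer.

input #1, h=6, z=11: events B2->E, B1->T; outcomes B1=T, B2=E
input #2, h=3, z=8: events B2->E, B1->F, B4->S, B3->F; outcomes B1=F, B2=E, B3=F, B4=S
input #3, h=7, z=6: events B2->S, B1->F, B4->E, B3->T; outcomes B1=F, B2=S, B3=T, B4=E
input #4, h=13, z=14: events B2->S, B1->F, B4->E, B3->T; outcomes B1=F, B2=S, B3=T, B4=E
input #5, h=3, z=5: events B2->E, B1->F, B4->S, B3->F; outcomes B1=F, B2=E, B3=F, B4=S
input #6, h=1, z=8: events B2->S, B1->F, B4->S, B3->F; outcomes B1=F, B2=S, B3=F, B4=S
input #7, h=10, z=9: events B2->S, B1->F, B4->E, B3->T; outcomes B1=F, B2=S, B3=T, B4=E
input #8, h=8, z=12: events B2->E, B1->T; outcomes B1=T, B2=E
input #9, h=8, z=4: events B2->E, B1->T; outcomes B1=T, B2=E
input #10, h=2, z=8: events B2->E, B1->F, B4->S, B3->F; outcomes B1=F, B2=E, B3=F, B4=S
pool-wide coverage (8 outcomes): B1=T, B1=F, B2=S, B2=E, B3=T, B3=F, B4=S, B4=E
every size-1 subset falls short of the 8 outcomes (best: 4/8)
every size-2 subset falls short of the 8 outcomes (best: 7/8)
size 3: inputs {1, 2, 3} cover all 8 outcomes, and no lexicographically smaller subset of this size does

Answer: 3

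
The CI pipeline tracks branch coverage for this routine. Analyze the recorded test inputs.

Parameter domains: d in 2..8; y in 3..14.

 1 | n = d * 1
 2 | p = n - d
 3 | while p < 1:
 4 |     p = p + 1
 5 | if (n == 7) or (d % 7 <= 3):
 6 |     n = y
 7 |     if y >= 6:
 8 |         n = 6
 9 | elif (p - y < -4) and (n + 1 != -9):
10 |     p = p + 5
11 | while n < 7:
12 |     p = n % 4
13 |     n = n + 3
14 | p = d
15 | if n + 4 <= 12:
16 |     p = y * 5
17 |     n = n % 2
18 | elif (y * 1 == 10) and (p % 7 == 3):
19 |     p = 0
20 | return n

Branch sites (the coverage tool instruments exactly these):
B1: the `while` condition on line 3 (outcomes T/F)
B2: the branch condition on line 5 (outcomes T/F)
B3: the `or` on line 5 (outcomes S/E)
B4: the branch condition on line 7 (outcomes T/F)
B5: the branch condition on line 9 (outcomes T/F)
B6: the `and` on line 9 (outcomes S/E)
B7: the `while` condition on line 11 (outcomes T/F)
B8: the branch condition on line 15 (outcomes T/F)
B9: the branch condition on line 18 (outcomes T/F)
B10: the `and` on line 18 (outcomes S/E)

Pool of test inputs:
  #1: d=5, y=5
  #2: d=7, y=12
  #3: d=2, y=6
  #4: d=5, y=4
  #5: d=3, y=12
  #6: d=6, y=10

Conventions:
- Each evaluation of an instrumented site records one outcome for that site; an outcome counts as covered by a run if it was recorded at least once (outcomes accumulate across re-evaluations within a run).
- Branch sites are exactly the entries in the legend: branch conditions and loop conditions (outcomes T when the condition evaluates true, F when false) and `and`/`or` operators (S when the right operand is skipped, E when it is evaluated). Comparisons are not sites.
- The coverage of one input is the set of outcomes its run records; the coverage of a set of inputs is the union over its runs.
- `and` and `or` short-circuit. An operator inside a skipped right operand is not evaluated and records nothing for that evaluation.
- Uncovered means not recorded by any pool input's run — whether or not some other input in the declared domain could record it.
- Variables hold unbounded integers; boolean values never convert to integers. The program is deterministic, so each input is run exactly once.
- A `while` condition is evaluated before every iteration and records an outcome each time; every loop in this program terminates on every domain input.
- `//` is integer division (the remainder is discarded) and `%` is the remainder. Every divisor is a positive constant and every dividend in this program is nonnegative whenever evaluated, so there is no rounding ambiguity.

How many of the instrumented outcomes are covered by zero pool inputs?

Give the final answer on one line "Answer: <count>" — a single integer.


input #1 (d=5, y=5): covers B1=T, B1=F, B2=F, B3=E, B5=F, B6=S, B7=T, B7=F, B8=T
input #2 (d=7, y=12): covers B1=T, B1=F, B2=T, B3=S, B4=T, B7=T, B7=F, B8=F, B9=F, B10=S
input #3 (d=2, y=6): covers B1=T, B1=F, B2=T, B3=E, B4=T, B7=T, B7=F, B8=F, B9=F, B10=S
input #4 (d=5, y=4): covers B1=T, B1=F, B2=F, B3=E, B5=F, B6=S, B7=T, B7=F, B8=T
input #5 (d=3, y=12): covers B1=T, B1=F, B2=T, B3=E, B4=T, B7=T, B7=F, B8=F, B9=F, B10=S
input #6 (d=6, y=10): covers B1=T, B1=F, B2=F, B3=E, B5=T, B6=E, B7=T, B7=F, B8=F, B9=F, B10=E
union over the pool: B1=T, B1=F, B2=T, B2=F, B3=S, B3=E, B4=T, B5=T, B5=F, B6=S, B6=E, B7=T, B7=F, B8=T, B8=F, B9=F, B10=S, B10=E
uncovered (2 of 20): B4=F, B9=T
Answer: 2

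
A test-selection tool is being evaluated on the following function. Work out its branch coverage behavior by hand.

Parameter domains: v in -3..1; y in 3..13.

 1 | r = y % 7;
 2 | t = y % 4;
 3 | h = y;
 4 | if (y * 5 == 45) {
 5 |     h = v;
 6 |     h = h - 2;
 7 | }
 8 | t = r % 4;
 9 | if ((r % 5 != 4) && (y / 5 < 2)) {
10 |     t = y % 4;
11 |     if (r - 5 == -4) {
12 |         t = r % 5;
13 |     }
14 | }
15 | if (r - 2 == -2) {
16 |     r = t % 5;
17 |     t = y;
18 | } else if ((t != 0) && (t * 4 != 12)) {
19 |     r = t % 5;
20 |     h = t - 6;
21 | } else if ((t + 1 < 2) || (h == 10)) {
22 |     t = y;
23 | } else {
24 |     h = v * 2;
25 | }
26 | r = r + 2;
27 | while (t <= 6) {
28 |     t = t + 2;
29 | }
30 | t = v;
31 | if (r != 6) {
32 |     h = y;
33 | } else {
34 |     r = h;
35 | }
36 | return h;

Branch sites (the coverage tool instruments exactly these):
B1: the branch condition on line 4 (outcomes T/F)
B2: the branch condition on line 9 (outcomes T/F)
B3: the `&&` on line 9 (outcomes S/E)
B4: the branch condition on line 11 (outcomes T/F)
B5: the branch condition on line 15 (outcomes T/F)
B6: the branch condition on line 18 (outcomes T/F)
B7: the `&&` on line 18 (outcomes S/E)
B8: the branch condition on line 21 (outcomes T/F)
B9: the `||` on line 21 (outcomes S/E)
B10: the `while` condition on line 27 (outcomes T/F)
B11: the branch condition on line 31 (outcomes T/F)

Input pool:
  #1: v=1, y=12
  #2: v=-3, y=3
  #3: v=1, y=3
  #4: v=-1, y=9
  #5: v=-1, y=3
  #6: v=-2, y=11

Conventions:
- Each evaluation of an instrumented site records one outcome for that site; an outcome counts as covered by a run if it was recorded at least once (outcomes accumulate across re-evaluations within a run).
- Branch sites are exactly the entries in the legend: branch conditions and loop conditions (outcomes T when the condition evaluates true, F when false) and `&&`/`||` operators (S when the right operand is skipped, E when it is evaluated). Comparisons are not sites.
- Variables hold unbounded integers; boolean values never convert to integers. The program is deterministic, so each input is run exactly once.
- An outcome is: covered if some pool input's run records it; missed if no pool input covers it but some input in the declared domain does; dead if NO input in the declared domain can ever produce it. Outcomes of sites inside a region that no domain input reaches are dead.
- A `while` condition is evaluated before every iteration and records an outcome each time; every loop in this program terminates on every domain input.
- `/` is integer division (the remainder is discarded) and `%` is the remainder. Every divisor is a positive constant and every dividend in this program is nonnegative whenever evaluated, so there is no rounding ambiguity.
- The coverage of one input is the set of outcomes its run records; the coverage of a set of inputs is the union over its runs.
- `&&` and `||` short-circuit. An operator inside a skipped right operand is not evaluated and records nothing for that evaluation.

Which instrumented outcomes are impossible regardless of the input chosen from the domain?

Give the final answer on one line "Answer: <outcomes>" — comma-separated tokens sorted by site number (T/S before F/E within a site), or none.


exhaustive pass over the 55-input domain:
  reachable outcomes have witnesses, e.g. B1=T (e.g. v=-3, y=9), B1=F (e.g. v=-3, y=3), B2=T (e.g. v=-3, y=3), B2=F (e.g. v=-3, y=4)
Answer: none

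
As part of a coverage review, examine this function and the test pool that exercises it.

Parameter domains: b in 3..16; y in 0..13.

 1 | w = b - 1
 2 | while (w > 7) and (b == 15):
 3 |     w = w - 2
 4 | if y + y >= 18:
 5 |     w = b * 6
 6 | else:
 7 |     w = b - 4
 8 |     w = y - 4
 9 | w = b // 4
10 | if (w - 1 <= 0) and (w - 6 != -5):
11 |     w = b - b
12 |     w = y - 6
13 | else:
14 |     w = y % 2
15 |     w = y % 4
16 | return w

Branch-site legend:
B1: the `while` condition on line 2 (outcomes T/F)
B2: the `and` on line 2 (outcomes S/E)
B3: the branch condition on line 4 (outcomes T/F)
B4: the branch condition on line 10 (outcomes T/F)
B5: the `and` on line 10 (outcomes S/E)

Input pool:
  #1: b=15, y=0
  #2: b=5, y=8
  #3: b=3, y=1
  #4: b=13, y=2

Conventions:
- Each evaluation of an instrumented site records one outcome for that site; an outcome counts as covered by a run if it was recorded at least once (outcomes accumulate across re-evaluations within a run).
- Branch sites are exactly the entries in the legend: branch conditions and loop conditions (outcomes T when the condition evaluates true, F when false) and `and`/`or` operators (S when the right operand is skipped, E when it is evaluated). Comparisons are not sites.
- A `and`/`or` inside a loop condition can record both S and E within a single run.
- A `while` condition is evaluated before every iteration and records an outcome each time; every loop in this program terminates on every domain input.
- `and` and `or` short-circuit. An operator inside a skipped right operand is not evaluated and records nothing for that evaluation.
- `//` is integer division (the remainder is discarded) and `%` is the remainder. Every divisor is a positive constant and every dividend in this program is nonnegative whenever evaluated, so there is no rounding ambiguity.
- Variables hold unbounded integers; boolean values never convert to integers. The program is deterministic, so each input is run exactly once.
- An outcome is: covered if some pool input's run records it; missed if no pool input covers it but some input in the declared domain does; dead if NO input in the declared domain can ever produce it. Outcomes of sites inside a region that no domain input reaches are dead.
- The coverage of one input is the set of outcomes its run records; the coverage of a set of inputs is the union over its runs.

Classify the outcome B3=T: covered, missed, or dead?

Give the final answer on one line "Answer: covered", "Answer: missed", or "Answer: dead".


no pool input records B3=T
but domain input (b=3, y=9) does record it -> reachable, so missed
Answer: missed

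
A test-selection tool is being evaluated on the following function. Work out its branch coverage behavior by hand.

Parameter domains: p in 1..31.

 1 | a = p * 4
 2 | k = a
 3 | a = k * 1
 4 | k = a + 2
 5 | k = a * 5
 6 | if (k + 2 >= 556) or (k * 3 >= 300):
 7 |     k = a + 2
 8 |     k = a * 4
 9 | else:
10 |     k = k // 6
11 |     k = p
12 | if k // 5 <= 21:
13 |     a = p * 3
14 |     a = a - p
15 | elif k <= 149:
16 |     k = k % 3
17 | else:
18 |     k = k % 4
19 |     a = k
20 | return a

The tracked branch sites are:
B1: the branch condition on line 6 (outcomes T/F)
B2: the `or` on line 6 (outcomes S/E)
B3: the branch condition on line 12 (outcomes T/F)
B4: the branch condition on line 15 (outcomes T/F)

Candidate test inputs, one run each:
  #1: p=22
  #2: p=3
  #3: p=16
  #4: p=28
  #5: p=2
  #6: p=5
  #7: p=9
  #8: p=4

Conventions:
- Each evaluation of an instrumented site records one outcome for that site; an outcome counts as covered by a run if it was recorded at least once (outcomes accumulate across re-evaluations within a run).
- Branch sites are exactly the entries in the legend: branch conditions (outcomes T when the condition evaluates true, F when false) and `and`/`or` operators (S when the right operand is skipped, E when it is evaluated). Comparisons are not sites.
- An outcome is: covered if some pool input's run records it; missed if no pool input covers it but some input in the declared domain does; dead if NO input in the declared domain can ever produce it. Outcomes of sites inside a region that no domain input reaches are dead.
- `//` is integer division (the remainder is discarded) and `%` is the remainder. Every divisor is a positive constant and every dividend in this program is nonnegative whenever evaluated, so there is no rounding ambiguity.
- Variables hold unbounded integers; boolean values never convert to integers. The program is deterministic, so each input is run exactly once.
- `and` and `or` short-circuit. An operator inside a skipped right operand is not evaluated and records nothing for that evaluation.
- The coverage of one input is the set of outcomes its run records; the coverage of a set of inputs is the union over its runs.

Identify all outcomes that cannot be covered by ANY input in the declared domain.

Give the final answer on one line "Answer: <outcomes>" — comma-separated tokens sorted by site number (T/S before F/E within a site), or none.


sweeping the full domain (31 inputs) for each outcome:
  reachable outcomes have witnesses, e.g. B1=T (e.g. p=5), B1=F (e.g. p=1), B2=S (e.g. p=28), B2=E (e.g. p=1)
Answer: none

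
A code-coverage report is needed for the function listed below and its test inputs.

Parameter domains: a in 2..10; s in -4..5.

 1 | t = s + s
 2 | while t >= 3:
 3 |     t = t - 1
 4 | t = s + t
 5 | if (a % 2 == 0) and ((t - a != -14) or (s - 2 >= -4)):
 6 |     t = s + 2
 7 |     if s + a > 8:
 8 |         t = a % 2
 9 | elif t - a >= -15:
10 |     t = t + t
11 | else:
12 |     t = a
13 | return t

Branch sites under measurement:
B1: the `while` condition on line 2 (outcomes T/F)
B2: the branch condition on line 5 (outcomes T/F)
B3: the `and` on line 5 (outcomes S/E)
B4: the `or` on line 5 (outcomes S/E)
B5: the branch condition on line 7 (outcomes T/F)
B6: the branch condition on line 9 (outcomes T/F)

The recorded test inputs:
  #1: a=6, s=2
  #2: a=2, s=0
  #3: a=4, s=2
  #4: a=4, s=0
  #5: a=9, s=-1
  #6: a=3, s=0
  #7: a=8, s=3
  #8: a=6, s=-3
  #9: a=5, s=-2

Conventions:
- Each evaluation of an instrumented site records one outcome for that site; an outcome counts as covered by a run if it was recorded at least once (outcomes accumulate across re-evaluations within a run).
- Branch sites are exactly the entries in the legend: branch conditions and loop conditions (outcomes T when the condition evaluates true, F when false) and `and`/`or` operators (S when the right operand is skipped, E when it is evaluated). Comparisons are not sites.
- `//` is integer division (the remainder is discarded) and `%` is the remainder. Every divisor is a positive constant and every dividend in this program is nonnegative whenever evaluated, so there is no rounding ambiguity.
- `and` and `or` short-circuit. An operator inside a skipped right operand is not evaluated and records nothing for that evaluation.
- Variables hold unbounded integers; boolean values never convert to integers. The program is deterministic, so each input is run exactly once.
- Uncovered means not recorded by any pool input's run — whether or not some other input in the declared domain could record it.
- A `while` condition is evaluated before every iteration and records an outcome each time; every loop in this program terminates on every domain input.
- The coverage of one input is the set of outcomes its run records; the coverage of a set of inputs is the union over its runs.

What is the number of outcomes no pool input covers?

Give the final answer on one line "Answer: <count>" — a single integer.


run #1 (a=6, s=2) records B1=T, B1=F, B2=T, B3=E, B4=S, B5=F
run #2 (a=2, s=0) records B1=F, B2=T, B3=E, B4=S, B5=F
run #3 (a=4, s=2) records B1=T, B1=F, B2=T, B3=E, B4=S, B5=F
run #4 (a=4, s=0) records B1=F, B2=T, B3=E, B4=S, B5=F
run #5 (a=9, s=-1) records B1=F, B2=F, B3=S, B6=T
run #6 (a=3, s=0) records B1=F, B2=F, B3=S, B6=T
run #7 (a=8, s=3) records B1=T, B1=F, B2=T, B3=E, B4=S, B5=T
run #8 (a=6, s=-3) records B1=F, B2=T, B3=E, B4=S, B5=F
run #9 (a=5, s=-2) records B1=F, B2=F, B3=S, B6=T
union over the pool: B1=T, B1=F, B2=T, B2=F, B3=S, B3=E, B4=S, B5=T, B5=F, B6=T
uncovered (2 of 12): B4=E, B6=F
Answer: 2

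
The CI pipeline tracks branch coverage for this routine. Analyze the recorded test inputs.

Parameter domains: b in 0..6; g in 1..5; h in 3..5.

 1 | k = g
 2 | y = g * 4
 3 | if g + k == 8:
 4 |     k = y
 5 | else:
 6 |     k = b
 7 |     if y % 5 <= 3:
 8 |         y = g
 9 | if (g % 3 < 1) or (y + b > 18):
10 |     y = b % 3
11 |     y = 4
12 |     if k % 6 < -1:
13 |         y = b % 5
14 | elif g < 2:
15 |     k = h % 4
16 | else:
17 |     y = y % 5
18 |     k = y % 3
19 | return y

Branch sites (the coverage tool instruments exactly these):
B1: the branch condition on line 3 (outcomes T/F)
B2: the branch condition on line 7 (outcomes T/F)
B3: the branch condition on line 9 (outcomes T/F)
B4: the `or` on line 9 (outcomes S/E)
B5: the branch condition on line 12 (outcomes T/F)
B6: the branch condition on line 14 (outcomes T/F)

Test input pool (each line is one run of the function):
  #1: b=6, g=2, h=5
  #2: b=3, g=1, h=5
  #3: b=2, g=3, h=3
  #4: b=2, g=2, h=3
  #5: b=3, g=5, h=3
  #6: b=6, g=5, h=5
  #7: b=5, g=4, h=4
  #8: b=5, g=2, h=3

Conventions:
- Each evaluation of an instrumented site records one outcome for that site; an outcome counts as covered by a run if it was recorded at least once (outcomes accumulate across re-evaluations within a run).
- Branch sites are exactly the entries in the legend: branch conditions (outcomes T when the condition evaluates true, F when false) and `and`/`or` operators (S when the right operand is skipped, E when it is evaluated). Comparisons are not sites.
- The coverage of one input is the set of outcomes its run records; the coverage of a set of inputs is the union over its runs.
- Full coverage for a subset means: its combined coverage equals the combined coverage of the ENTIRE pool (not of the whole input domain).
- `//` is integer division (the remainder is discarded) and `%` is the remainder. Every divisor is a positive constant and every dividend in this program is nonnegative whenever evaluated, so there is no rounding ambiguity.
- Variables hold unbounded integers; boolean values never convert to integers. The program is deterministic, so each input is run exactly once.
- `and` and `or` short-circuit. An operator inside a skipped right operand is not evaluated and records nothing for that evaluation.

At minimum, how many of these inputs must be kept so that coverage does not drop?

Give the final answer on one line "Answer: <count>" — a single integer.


input #1, b=6, g=2, h=5: events B1->F, B2->T, B4->E, B3->F, B6->F; outcomes B1=F, B2=T, B3=F, B4=E, B6=F
input #2, b=3, g=1, h=5: events B1->F, B2->F, B4->E, B3->F, B6->T; outcomes B1=F, B2=F, B3=F, B4=E, B6=T
input #3, b=2, g=3, h=3: events B1->F, B2->T, B4->S, B3->T, B5->F; outcomes B1=F, B2=T, B3=T, B4=S, B5=F
input #4, b=2, g=2, h=3: events B1->F, B2->T, B4->E, B3->F, B6->F; outcomes B1=F, B2=T, B3=F, B4=E, B6=F
input #5, b=3, g=5, h=3: events B1->F, B2->T, B4->E, B3->F, B6->F; outcomes B1=F, B2=T, B3=F, B4=E, B6=F
input #6, b=6, g=5, h=5: events B1->F, B2->T, B4->E, B3->F, B6->F; outcomes B1=F, B2=T, B3=F, B4=E, B6=F
input #7, b=5, g=4, h=4: events B1->T, B4->E, B3->T, B5->F; outcomes B1=T, B3=T, B4=E, B5=F
input #8, b=5, g=2, h=3: events B1->F, B2->T, B4->E, B3->F, B6->F; outcomes B1=F, B2=T, B3=F, B4=E, B6=F
the full pool covers 11 outcomes: B1=T, B1=F, B2=T, B2=F, B3=T, B3=F, B4=S, B4=E, B5=F, B6=T, B6=F
checked all size-1 subsets: none covers 11 outcomes (max 5/11)
checked all size-2 subsets: none covers 11 outcomes (max 9/11)
checked all size-3 subsets: none covers 11 outcomes (max 10/11)
inputs {1, 2, 3, 7} (size 4) cover everything; no size-4 subset with a lexicographically smaller index list covers all 11
Answer: 4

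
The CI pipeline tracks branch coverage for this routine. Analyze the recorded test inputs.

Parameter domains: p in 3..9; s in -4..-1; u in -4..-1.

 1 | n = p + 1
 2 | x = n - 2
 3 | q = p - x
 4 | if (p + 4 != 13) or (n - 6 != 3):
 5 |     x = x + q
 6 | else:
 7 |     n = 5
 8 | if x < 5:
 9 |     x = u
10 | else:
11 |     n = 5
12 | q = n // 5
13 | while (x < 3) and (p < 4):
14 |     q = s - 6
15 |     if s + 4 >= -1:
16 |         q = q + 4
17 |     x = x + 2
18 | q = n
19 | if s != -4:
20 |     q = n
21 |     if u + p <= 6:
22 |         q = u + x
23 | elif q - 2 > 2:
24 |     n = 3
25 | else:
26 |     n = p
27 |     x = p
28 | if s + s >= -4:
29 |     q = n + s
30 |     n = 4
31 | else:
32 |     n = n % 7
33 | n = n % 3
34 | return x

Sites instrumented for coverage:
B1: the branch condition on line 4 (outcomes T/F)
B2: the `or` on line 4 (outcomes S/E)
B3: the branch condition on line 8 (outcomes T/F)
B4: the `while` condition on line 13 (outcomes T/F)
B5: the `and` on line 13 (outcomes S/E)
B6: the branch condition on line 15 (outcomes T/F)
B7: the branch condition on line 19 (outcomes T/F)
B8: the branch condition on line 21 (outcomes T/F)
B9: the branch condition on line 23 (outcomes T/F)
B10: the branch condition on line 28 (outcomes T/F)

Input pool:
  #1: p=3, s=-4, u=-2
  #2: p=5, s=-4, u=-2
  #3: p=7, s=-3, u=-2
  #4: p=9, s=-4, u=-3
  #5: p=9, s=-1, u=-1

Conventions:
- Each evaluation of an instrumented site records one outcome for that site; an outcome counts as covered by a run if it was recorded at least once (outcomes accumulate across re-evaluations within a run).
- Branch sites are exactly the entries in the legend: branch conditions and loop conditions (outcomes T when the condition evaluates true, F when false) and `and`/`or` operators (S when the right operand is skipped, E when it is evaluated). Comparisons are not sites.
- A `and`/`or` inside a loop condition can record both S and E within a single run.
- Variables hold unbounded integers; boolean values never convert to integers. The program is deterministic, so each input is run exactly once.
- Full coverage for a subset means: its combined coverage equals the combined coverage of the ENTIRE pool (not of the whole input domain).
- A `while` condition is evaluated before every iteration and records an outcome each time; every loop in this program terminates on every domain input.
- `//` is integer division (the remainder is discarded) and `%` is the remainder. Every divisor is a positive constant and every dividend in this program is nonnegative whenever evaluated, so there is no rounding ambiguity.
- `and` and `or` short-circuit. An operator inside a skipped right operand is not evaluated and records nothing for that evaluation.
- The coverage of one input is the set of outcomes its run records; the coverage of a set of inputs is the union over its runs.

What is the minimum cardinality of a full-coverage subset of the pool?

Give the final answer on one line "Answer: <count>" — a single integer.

run #1 (p=3, s=-4, u=-2) records B1=T, B2=S, B3=T, B4=T, B4=F, B5=S, B5=E, B6=T, B7=F, B9=F, B10=F
run #2 (p=5, s=-4, u=-2) records B1=T, B2=S, B3=F, B4=F, B5=S, B7=F, B9=T, B10=F
run #3 (p=7, s=-3, u=-2) records B1=T, B2=S, B3=F, B4=F, B5=S, B7=T, B8=T, B10=F
run #4 (p=9, s=-4, u=-3) records B1=T, B2=E, B3=F, B4=F, B5=S, B7=F, B9=T, B10=F
run #5 (p=9, s=-1, u=-1) records B1=T, B2=E, B3=F, B4=F, B5=S, B7=T, B8=F, B10=T
pool-wide coverage (18 outcomes): B1=T, B2=S, B2=E, B3=T, B3=F, B4=T, B4=F, B5=S, B5=E, B6=T, B7=T, B7=F, B8=T, B8=F, B9=T, B9=F, B10=T, B10=F
size 1 is not enough: best union over all size-1 subsets is 11/18
size 2 is not enough: best union over all size-2 subsets is 16/18
size 3 is not enough: best union over all size-3 subsets is 17/18
at size 4, {1, 2, 3, 5} reaches all 18 outcomes; every lexicographically earlier size-4 subset fails

Answer: 4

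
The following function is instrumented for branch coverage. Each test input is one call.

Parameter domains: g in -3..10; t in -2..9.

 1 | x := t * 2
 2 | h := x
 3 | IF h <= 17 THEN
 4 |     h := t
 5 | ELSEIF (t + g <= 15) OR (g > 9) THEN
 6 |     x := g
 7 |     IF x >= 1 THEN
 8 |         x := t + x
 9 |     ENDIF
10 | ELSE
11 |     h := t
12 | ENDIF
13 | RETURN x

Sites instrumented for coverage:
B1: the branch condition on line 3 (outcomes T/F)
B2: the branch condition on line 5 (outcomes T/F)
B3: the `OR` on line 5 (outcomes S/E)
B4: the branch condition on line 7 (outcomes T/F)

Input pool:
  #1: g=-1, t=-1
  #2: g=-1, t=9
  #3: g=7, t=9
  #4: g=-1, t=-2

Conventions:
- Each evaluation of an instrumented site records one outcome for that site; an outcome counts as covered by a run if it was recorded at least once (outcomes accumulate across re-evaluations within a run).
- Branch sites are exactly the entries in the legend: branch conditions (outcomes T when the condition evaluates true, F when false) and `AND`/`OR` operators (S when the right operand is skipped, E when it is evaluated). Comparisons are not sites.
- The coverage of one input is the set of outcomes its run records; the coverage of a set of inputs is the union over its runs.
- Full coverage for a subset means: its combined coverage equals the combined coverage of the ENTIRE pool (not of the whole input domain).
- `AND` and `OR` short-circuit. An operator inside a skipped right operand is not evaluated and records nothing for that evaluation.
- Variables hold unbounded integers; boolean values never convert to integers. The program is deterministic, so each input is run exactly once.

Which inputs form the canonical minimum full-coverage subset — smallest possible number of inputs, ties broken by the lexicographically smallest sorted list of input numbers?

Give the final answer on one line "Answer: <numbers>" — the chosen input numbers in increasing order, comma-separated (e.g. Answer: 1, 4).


input #1 (g=-1, t=-1): covers B1=T
input #2 (g=-1, t=9): covers B1=F, B2=T, B3=S, B4=F
input #3 (g=7, t=9): covers B1=F, B2=F, B3=E
input #4 (g=-1, t=-2): covers B1=T
together the pool reaches 7 outcomes: B1=T, B1=F, B2=T, B2=F, B3=S, B3=E, B4=F
size 1 is not enough: best union over all size-1 subsets is 4/7
size 2 is not enough: best union over all size-2 subsets is 6/7
at size 3, {1, 2, 3} reaches all 7 outcomes; every lexicographically earlier size-3 subset fails
Answer: 1, 2, 3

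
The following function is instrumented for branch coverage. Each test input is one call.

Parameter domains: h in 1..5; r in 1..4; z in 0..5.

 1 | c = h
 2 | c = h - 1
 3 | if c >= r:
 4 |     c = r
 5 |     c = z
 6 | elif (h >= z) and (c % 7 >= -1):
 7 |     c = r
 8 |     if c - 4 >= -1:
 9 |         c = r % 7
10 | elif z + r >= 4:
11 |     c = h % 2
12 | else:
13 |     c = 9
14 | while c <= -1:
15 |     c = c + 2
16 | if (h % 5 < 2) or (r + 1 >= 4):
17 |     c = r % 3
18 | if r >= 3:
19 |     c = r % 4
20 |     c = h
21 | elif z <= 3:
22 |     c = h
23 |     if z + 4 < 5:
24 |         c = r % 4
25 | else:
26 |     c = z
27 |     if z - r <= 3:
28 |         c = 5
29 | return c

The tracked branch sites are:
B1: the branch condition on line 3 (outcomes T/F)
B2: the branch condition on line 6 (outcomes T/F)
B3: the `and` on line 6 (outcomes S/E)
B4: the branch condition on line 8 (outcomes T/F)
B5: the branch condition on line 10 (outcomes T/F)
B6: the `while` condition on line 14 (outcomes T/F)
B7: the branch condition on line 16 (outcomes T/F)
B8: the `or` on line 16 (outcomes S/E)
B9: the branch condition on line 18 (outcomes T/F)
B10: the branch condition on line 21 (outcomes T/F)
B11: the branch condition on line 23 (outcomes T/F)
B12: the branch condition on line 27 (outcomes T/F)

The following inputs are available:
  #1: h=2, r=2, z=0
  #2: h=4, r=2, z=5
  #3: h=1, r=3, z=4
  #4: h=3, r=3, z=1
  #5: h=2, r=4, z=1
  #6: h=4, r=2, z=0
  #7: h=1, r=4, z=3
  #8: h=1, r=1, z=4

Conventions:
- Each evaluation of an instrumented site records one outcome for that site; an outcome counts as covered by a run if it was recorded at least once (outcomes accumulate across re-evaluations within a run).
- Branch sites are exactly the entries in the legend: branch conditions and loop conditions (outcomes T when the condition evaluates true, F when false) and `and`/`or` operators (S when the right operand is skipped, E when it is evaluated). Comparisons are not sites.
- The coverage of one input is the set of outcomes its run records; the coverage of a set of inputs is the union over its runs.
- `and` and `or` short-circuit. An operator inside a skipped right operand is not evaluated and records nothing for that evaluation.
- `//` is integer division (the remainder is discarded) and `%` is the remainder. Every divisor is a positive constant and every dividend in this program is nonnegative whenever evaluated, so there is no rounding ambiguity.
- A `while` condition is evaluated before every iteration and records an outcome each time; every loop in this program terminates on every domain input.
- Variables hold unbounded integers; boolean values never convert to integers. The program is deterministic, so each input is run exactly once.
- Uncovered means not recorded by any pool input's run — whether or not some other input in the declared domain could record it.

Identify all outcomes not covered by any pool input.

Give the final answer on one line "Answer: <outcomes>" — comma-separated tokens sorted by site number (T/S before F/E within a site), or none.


#1 (h=2, r=2, z=0) -> B1->F, B3->E, B2->T, B4->F, B6->F, B8->E, B7->F, B9->F, B10->T, B11->T; covered: B1=F, B2=T, B3=E, B4=F, B6=F, B7=F, B8=E, B9=F, B10=T, B11=T
#2 (h=4, r=2, z=5) -> B1->T, B6->F, B8->E, B7->F, B9->F, B10->F, B12->T; covered: B1=T, B6=F, B7=F, B8=E, B9=F, B10=F, B12=T
#3 (h=1, r=3, z=4) -> B1->F, B3->S, B2->F, B5->T, B6->F, B8->S, B7->T, B9->T; covered: B1=F, B2=F, B3=S, B5=T, B6=F, B7=T, B8=S, B9=T
#4 (h=3, r=3, z=1) -> B1->F, B3->E, B2->T, B4->T, B6->F, B8->E, B7->T, B9->T; covered: B1=F, B2=T, B3=E, B4=T, B6=F, B7=T, B8=E, B9=T
#5 (h=2, r=4, z=1) -> B1->F, B3->E, B2->T, B4->T, B6->F, B8->E, B7->T, B9->T; covered: B1=F, B2=T, B3=E, B4=T, B6=F, B7=T, B8=E, B9=T
#6 (h=4, r=2, z=0) -> B1->T, B6->F, B8->E, B7->F, B9->F, B10->T, B11->T; covered: B1=T, B6=F, B7=F, B8=E, B9=F, B10=T, B11=T
#7 (h=1, r=4, z=3) -> B1->F, B3->S, B2->F, B5->T, B6->F, B8->S, B7->T, B9->T; covered: B1=F, B2=F, B3=S, B5=T, B6=F, B7=T, B8=S, B9=T
#8 (h=1, r=1, z=4) -> B1->F, B3->S, B2->F, B5->T, B6->F, B8->S, B7->T, B9->F, B10->F, B12->T; covered: B1=F, B2=F, B3=S, B5=T, B6=F, B7=T, B8=S, B9=F, B10=F, B12=T
union over the pool: B1=T, B1=F, B2=T, B2=F, B3=S, B3=E, B4=T, B4=F, B5=T, B6=F, B7=T, B7=F, B8=S, B8=E, B9=T, B9=F, B10=T, B10=F, B11=T, B12=T
uncovered (4 of 24): B5=F, B6=T, B11=F, B12=F
Answer: B5=F, B6=T, B11=F, B12=F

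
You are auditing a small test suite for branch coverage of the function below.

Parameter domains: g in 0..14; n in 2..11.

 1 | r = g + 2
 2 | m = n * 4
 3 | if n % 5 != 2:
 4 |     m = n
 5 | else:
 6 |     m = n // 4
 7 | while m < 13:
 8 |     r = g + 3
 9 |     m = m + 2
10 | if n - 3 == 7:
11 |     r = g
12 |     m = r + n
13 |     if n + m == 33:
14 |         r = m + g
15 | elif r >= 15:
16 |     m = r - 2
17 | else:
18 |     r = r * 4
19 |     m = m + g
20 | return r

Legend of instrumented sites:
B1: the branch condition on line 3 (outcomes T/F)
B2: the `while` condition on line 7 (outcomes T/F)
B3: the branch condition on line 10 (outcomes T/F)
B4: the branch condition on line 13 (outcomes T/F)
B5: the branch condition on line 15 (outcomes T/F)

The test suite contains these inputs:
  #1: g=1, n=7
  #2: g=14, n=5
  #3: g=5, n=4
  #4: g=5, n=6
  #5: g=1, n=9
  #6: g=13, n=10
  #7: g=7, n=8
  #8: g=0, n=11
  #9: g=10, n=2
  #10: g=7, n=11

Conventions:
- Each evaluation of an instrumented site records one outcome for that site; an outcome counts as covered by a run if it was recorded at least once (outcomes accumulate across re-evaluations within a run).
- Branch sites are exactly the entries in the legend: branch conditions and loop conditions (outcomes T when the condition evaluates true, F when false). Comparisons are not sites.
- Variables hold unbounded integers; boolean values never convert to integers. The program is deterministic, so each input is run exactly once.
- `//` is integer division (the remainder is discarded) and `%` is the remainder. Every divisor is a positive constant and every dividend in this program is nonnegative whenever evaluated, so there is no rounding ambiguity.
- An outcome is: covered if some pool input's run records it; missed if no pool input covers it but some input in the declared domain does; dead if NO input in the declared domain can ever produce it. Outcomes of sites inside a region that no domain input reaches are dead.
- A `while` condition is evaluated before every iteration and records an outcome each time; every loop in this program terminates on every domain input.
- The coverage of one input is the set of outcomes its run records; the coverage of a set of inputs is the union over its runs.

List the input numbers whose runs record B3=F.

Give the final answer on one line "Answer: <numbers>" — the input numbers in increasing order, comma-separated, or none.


input #1 (g=1, n=7): produces B3=F
input #2 (g=14, n=5): produces B3=F
input #3 (g=5, n=4): produces B3=F
input #4 (g=5, n=6): produces B3=F
input #5 (g=1, n=9): produces B3=F
input #6 (g=13, n=10): does not produce B3=F
input #7 (g=7, n=8): produces B3=F
input #8 (g=0, n=11): produces B3=F
input #9 (g=10, n=2): produces B3=F
input #10 (g=7, n=11): produces B3=F
Answer: 1, 2, 3, 4, 5, 7, 8, 9, 10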